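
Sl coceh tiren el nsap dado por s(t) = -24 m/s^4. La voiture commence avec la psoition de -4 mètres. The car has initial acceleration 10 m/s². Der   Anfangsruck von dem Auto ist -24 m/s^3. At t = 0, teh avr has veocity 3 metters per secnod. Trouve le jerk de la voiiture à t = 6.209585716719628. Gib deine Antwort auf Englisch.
We need to integrate our snap equation s(t) = -24 1 time. The integral of snap is jerk. Using j(0) = -24, we get j(t) = -24·t - 24. We have jerk j(t) = -24·t - 24. Substituting t = 6.209585716719628: j(6.209585716719628) = -173.030057201271.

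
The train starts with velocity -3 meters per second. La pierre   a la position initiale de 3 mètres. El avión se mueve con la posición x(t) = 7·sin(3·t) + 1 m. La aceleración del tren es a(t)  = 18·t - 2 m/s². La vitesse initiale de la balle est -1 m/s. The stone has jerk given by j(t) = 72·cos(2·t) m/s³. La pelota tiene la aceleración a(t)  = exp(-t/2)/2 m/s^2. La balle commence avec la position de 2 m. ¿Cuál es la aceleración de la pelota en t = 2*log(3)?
Tenemos la aceleración a(t) = exp(-t/2)/2. Sustituyendo t = 2*log(3): a(2*log(3)) = 1/6.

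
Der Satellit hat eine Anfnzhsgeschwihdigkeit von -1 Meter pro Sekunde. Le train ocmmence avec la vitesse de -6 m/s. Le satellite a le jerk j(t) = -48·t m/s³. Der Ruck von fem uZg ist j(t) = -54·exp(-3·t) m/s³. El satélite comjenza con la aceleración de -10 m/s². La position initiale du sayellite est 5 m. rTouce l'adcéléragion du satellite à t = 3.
En partant du jerk j(t) = -48·t, nous prenons 1 intégrale. L'intégrale du jerk est l'accélération. En utilisant a(0) = -10, nous obtenons a(t) = -24·t^2 - 10. Nous avons l'accélération a(t) = -24·t^2 - 10. En substituant t = 3: a(3) = -226.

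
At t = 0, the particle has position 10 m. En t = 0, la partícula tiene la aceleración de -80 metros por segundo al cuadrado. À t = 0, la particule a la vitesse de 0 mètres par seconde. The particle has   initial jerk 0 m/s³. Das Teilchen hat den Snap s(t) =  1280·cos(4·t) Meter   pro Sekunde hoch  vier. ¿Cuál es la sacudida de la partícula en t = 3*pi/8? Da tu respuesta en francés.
Pour résoudre ceci, nous devons prendre 1 primitive de notre équation du snap s(t) = 1280·cos(4·t). La primitive du snap est le jerk. En utilisant j(0) = 0, nous obtenons j(t) = 320·sin(4·t). En utilisant j(t) = 320·sin(4·t) et en substituant t = 3*pi/8, nous trouvons j = -320.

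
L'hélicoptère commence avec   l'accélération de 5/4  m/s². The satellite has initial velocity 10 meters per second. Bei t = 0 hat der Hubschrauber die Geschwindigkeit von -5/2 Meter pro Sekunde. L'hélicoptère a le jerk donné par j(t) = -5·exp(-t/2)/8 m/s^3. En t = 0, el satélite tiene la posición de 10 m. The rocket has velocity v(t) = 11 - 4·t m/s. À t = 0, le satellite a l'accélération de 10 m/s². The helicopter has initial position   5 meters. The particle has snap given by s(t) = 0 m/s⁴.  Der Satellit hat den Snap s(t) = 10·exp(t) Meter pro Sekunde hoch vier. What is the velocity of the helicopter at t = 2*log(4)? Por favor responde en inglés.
Starting from jerk j(t) = -5·exp(-t/2)/8, we take 2 integrals. The antiderivative of jerk is acceleration. Using a(0) = 5/4, we get a(t) = 5·exp(-t/2)/4. The integral of acceleration is velocity. Using v(0) = -5/2, we get v(t) = -5·exp(-t/2)/2. From the given velocity equation v(t) = -5·exp(-t/2)/2, we substitute t = 2*log(4) to get v = -5/8.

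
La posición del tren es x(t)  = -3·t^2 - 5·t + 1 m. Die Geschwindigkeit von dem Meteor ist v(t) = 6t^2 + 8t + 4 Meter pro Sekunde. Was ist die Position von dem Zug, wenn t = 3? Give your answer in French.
Nous avons la position x(t) = -3·t^2 - 5·t + 1. En substituant t = 3: x(3) = -41.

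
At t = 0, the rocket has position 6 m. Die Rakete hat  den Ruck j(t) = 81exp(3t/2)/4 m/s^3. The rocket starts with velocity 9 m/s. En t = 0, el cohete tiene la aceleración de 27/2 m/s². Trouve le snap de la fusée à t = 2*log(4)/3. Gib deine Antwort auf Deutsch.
Wir müssen unsere Gleichung für den Ruck j(t) = 81·exp(3·t/2)/4 1-mal ableiten. Mit d/dt von j(t) finden wir s(t) = 243·exp(3·t/2)/8. Aus der Gleichung für den Snap s(t) = 243·exp(3·t/2)/8, setzen wir t = 2*log(4)/3 ein und erhalten s = 243/2.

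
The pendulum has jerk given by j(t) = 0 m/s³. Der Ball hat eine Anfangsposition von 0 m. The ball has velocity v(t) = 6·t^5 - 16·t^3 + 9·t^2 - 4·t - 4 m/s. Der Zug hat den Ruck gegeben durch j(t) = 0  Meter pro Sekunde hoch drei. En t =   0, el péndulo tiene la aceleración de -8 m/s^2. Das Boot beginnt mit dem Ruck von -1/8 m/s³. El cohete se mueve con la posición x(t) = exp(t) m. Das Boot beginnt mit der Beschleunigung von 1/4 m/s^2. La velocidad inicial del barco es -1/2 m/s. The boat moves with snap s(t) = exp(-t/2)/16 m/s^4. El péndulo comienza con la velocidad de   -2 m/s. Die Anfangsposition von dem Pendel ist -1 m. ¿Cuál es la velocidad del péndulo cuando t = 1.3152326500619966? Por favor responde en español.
Para resolver esto, necesitamos tomar 2 integrales de nuestra ecuación de la sacudida j(t) = 0. Tomando ∫j(t)dt y aplicando a(0) = -8, encontramos a(t) = -8. La integral de la aceleración es la velocidad. Usando v(0) = -2, obtenemos v(t) = -8·t - 2. Usando v(t) = -8·t - 2 y sustituyendo t = 1.3152326500619966, encontramos v = -12.5218612004960.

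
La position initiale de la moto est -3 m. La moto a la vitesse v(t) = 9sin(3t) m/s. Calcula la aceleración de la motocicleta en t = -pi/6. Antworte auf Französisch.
Pour résoudre ceci, nous devons prendre 1 dérivée de notre équation de la vitesse v(t) = 9·sin(3·t). En dérivant la vitesse, nous obtenons l'accélération: a(t) = 27·cos(3·t). Nous avons l'accélération a(t) = 27·cos(3·t). En substituant t = -pi/6: a(-pi/6) = 0.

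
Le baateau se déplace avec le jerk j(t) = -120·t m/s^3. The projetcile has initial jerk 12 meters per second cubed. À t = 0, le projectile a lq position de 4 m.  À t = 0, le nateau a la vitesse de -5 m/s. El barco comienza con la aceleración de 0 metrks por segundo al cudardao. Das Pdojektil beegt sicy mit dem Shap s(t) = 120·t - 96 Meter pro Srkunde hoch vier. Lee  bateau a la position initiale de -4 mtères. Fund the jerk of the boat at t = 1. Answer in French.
Nous avons le jerk j(t) = -120·t. En substituant t = 1: j(1) = -120.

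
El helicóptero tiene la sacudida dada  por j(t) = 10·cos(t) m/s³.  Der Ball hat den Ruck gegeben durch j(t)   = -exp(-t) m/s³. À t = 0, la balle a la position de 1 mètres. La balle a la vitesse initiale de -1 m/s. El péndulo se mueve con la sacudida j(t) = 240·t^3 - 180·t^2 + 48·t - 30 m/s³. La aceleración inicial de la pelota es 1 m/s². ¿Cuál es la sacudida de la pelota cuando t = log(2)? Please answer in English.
We have jerk j(t) = -exp(-t). Substituting t = log(2): j(log(2)) = -1/2.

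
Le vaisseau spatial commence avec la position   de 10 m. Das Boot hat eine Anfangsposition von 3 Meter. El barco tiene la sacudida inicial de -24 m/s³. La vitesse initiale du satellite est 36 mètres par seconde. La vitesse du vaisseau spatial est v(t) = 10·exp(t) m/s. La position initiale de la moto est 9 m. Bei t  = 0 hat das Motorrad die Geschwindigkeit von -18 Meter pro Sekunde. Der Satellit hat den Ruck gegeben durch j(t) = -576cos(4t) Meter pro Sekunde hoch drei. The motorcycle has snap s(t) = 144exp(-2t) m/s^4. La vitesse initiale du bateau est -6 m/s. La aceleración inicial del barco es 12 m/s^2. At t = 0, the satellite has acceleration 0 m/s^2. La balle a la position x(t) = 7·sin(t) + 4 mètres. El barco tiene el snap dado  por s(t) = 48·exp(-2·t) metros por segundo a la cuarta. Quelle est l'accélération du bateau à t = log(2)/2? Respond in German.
Um dies zu lösen, müssen wir 2 Stammfunktionen unserer Gleichung für den Snap s(t) = 48·exp(-2·t) finden. Mit ∫s(t)dt und Anwendung von j(0) = -24, finden wir j(t) = -24·exp(-2·t). Mit ∫j(t)dt und Anwendung von a(0) = 12, finden wir a(t) = 12·exp(-2·t). Aus der Gleichung für die Beschleunigung a(t) = 12·exp(-2·t), setzen wir t = log(2)/2 ein und erhalten a = 6.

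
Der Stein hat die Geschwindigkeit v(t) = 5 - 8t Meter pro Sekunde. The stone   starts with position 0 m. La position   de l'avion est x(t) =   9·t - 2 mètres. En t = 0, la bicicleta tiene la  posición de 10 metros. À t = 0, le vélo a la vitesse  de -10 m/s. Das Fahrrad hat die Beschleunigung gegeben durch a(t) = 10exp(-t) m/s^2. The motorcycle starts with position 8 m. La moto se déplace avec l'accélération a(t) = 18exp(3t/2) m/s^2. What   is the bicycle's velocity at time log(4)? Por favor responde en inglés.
We must find the integral of our acceleration equation a(t) = 10·exp(-t) 1 time. Integrating acceleration and using the initial condition v(0) = -10, we get v(t) = -10·exp(-t). We have velocity v(t) = -10·exp(-t). Substituting t = log(4): v(log(4)) = -5/2.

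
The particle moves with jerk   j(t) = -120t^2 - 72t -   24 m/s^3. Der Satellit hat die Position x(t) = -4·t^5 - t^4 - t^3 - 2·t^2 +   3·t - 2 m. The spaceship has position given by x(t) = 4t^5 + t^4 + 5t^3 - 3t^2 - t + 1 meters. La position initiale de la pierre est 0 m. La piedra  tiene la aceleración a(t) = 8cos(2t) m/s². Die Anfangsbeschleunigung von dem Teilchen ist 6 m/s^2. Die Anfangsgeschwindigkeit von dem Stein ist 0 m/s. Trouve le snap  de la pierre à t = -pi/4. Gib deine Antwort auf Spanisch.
Partiendo de la aceleración a(t) = 8·cos(2·t), tomamos 2 derivadas. Tomando d/dt de a(t), encontramos j(t) = -16·sin(2·t). Derivando la sacudida, obtenemos el snap: s(t) = -32·cos(2·t). Usando s(t) = -32·cos(2·t) y sustituyendo t = -pi/4, encontramos s = 0.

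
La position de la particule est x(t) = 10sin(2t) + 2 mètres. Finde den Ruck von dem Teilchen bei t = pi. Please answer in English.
To solve this, we need to take 3 derivatives of our position equation x(t) = 10·sin(2·t) + 2. The derivative of position gives velocity: v(t) = 20·cos(2·t). Taking d/dt of v(t), we find a(t) = -40·sin(2·t). Taking d/dt of a(t), we find j(t) = -80·cos(2·t). Using j(t) = -80·cos(2·t) and substituting t = pi, we find j = -80.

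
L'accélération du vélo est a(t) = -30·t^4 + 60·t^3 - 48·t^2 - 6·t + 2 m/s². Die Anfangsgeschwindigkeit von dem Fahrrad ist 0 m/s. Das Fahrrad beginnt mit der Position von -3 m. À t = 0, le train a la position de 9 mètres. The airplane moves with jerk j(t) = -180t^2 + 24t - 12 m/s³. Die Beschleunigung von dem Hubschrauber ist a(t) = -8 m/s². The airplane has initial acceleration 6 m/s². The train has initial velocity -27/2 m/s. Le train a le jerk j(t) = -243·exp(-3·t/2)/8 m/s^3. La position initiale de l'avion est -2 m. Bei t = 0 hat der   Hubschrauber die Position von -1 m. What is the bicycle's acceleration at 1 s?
We have acceleration a(t) = -30·t^4 + 60·t^3 - 48·t^2 - 6·t + 2. Substituting t = 1: a(1) = -22.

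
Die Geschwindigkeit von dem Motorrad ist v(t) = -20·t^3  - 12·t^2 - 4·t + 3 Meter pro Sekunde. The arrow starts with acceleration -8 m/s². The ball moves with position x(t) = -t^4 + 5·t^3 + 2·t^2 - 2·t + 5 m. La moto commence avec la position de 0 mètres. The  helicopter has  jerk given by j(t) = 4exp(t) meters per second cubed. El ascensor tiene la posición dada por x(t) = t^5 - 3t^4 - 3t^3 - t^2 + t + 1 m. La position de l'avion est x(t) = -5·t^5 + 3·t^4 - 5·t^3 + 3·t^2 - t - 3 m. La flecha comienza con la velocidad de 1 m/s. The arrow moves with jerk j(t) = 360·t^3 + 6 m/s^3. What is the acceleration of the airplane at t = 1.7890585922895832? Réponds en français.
En partant de la position x(t) = -5·t^5 + 3·t^4 - 5·t^3 + 3·t^2 - t - 3, nous prenons 2 dérivées. La dérivée de la position donne la vitesse: v(t) = -25·t^4 + 12·t^3 - 15·t^2 + 6·t - 1. En prenant d/dt de v(t), nous trouvons a(t) = -100·t^3 + 36·t^2 - 30·t + 6. De l'équation de l'accélération a(t) = -100·t^3 + 36·t^2 - 30·t + 6, nous substituons t = 1.7890585922895832 pour obtenir a = -505.074920987977.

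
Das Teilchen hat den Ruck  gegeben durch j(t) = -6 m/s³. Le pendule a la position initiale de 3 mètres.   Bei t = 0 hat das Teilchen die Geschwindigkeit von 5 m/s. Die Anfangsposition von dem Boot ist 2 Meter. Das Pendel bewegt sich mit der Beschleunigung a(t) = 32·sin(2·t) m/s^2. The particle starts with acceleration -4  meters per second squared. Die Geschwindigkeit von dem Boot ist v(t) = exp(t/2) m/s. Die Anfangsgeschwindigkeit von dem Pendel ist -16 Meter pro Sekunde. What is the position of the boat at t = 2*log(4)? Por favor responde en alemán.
Ausgehend von der Geschwindigkeit v(t) = exp(t/2), nehmen wir 1 Stammfunktion. Die Stammfunktion von der Geschwindigkeit ist die Position. Mit x(0) = 2 erhalten wir x(t) = 2·exp(t/2). Aus der Gleichung für die Position x(t) = 2·exp(t/2), setzen wir t = 2*log(4) ein und erhalten x = 8.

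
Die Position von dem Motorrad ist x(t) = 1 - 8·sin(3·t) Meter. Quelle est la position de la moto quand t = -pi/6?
Nous avons la position x(t) = 1 - 8·sin(3·t). En substituant t = -pi/6: x(-pi/6) = 9.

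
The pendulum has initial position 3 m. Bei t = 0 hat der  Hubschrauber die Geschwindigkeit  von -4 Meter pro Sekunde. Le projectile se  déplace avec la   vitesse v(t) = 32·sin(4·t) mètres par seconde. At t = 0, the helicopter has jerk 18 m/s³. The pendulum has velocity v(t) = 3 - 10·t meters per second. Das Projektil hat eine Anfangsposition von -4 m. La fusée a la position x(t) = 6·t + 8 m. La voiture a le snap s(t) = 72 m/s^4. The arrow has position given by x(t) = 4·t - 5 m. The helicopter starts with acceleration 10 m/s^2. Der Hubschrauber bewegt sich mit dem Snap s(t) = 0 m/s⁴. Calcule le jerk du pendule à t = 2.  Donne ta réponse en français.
Nous devons dériver notre équation de la vitesse v(t) = 3 - 10·t 2 fois. En prenant d/dt de v(t), nous trouvons a(t) = -10. La dérivée de l'accélération donne le jerk: j(t) = 0. De l'équation du jerk j(t) = 0, nous substituons t = 2 pour obtenir j = 0.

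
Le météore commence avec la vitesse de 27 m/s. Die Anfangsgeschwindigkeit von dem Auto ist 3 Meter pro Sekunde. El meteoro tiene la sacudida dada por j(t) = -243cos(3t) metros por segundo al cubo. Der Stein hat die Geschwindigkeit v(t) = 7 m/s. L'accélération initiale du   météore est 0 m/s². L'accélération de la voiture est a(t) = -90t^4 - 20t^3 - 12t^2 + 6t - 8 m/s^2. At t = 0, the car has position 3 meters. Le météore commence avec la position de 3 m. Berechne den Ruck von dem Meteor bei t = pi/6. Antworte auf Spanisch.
Tenemos la sacudida j(t) = -243·cos(3·t). Sustituyendo t = pi/6: j(pi/6) = 0.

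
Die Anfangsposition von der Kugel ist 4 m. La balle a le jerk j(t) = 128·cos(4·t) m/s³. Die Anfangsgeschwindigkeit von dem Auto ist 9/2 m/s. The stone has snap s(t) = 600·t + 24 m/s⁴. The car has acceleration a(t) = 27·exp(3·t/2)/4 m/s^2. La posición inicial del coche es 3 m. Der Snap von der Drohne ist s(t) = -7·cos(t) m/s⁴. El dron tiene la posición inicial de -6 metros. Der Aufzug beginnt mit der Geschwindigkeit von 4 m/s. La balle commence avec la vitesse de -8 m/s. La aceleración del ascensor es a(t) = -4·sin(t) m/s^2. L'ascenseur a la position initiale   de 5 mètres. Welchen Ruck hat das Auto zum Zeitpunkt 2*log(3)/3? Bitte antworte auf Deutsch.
Wir müssen unsere Gleichung für die Beschleunigung a(t) = 27·exp(3·t/2)/4 1-mal ableiten. Mit d/dt von a(t) finden wir j(t) = 81·exp(3·t/2)/8. Aus der Gleichung für den Ruck j(t) = 81·exp(3·t/2)/8, setzen wir t = 2*log(3)/3 ein und erhalten j = 243/8.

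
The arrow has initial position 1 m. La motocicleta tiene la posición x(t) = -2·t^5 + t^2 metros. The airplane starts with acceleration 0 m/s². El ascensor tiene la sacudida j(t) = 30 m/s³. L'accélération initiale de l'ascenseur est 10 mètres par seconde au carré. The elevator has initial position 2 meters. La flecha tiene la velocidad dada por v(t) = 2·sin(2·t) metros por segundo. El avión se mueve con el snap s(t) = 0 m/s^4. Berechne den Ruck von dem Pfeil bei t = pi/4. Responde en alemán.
Ausgehend von der Geschwindigkeit v(t) = 2·sin(2·t), nehmen wir 2 Ableitungen. Die Ableitung von der Geschwindigkeit ergibt die Beschleunigung: a(t) = 4·cos(2·t). Durch Ableiten von der Beschleunigung erhalten wir den Ruck: j(t) = -8·sin(2·t). Wir haben den Ruck j(t) = -8·sin(2·t). Durch Einsetzen von t = pi/4: j(pi/4) = -8.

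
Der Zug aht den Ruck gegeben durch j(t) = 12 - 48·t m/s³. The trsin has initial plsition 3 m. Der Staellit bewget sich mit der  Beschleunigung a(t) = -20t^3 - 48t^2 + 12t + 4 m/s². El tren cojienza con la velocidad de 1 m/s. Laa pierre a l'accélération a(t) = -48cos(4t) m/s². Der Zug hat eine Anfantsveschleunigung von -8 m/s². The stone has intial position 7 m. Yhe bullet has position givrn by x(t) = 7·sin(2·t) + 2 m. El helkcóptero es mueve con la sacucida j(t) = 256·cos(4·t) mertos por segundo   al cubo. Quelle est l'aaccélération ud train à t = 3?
En partant du jerk j(t) = 12 - 48·t, nous prenons 1 primitive. En prenant ∫j(t)dt et en appliquant a(0) = -8, nous trouvons a(t) = -24·t^2 + 12·t - 8. En utilisant a(t) = -24·t^2 + 12·t - 8 et en substituant t = 3, nous trouvons a = -188.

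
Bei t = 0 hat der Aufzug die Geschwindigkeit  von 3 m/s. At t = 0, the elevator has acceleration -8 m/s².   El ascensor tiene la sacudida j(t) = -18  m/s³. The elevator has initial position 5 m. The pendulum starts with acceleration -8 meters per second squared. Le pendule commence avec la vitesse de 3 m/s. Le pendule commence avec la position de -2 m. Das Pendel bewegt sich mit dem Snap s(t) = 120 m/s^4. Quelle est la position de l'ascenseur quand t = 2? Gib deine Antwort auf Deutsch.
Wir müssen unsere Gleichung für den Ruck j(t) = -18 3-mal integrieren. Das Integral von dem Ruck, mit a(0) = -8, ergibt die Beschleunigung: a(t) = -18·t - 8. Durch Integration von der Beschleunigung und Verwendung der Anfangsbedingung v(0) = 3, erhalten wir v(t) = -9·t^2 - 8·t + 3. Mit ∫v(t)dt und Anwendung von x(0) = 5, finden wir x(t) = -3·t^3 - 4·t^2 + 3·t + 5. Aus der Gleichung für die Position x(t) = -3·t^3 - 4·t^2 + 3·t + 5, setzen wir t = 2 ein und erhalten x = -29.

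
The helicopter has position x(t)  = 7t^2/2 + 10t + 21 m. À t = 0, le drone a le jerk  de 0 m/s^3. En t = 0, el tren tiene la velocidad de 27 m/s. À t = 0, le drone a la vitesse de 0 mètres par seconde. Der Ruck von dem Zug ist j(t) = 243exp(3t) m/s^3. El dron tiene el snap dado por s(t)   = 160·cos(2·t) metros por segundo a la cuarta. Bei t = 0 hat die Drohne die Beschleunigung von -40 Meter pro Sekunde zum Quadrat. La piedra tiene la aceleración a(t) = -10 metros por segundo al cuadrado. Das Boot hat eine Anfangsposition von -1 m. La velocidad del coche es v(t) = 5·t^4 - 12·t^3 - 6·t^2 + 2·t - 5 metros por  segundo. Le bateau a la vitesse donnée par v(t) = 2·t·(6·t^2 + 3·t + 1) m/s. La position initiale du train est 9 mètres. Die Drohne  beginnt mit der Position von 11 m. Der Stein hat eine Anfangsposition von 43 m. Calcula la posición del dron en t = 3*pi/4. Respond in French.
Nous devons trouver l'intégrale de notre équation du snap s(t) = 160·cos(2·t) 4 fois. En prenant ∫s(t)dt et en appliquant j(0) = 0, nous trouvons j(t) = 80·sin(2·t). La primitive du jerk est l'accélération. En utilisant a(0) = -40, nous obtenons a(t) = -40·cos(2·t). En intégrant l'accélération et en utilisant la condition initiale v(0) = 0, nous obtenons v(t) = -20·sin(2·t). En intégrant la vitesse et en utilisant la condition initiale x(0) = 11, nous obtenons x(t) = 10·cos(2·t) + 1. De l'équation de la position x(t) = 10·cos(2·t) + 1, nous substituons t = 3*pi/4 pour obtenir x = 1.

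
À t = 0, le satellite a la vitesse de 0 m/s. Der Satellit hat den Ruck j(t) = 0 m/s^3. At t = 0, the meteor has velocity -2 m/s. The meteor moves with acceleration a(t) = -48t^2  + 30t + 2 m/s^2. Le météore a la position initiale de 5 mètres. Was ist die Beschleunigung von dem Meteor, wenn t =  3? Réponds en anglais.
Using a(t) = -48·t^2 + 30·t + 2 and substituting t = 3, we find a = -340.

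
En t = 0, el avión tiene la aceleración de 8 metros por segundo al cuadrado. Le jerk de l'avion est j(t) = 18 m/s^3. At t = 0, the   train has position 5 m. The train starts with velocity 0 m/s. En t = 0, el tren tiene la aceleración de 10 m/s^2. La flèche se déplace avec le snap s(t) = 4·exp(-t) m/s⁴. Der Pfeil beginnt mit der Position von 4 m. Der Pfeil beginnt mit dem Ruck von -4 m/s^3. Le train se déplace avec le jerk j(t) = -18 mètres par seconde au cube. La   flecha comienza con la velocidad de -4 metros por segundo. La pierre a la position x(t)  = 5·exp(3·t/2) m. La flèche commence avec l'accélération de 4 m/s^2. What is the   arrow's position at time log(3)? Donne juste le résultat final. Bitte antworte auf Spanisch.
x(log(3)) = 4/3.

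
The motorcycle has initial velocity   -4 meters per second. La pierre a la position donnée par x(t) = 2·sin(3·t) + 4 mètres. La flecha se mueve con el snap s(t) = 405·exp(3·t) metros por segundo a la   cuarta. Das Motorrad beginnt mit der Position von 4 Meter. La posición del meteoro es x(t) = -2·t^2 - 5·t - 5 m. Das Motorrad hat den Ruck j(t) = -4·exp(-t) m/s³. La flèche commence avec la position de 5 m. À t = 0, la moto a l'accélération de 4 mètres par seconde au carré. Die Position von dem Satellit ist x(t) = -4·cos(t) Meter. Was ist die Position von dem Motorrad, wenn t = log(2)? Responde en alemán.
Wir müssen die Stammfunktion unserer Gleichung für den Ruck j(t) = -4·exp(-t) 3-mal finden. Das Integral von dem Ruck, mit a(0) = 4, ergibt die Beschleunigung: a(t) = 4·exp(-t). Die Stammfunktion von der Beschleunigung ist die Geschwindigkeit. Mit v(0) = -4 erhalten wir v(t) = -4·exp(-t). Mit ∫v(t)dt und Anwendung von x(0) = 4, finden wir x(t) = 4·exp(-t). Wir haben die Position x(t) = 4·exp(-t). Durch Einsetzen von t = log(2): x(log(2)) = 2.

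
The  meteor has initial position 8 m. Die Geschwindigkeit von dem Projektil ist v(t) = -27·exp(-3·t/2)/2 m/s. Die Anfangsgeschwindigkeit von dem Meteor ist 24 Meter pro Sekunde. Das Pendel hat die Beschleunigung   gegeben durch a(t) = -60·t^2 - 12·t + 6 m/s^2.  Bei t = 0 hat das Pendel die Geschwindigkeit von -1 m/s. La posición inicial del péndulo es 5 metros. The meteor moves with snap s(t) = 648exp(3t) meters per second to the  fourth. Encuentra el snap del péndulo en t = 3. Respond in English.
We must differentiate our acceleration equation a(t) = -60·t^2 - 12·t + 6 2 times. The derivative of acceleration gives jerk: j(t) = -120·t - 12. The derivative of jerk gives snap: s(t) = -120. From the given snap equation s(t) = -120, we substitute t = 3 to get s = -120.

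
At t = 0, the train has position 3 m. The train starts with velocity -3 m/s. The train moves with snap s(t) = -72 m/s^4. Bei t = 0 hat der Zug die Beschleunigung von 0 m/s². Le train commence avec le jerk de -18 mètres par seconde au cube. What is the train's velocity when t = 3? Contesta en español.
Debemos encontrar la antiderivada de nuestra ecuación del snap s(t) = -72 3 veces. La integral del snap es la sacudida. Usando j(0) = -18, obtenemos j(t) = -72·t - 18. Tomando ∫j(t)dt y aplicando a(0) = 0, encontramos a(t) = 18·t·(-2·t - 1). La integral de la aceleración, con v(0) = -3, da la velocidad: v(t) = -12·t^3 - 9·t^2 - 3. De la ecuación de la velocidad v(t) = -12·t^3 - 9·t^2 - 3, sustituimos t = 3 para obtener v = -408.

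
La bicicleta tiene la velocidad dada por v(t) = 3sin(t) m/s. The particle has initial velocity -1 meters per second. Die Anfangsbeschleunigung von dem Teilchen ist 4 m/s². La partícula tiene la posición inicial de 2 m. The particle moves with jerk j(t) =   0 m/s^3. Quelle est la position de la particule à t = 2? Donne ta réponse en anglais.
To find the answer, we compute 3 antiderivatives of j(t) = 0. Taking ∫j(t)dt and applying a(0) = 4, we find a(t) = 4. Taking ∫a(t)dt and applying v(0) = -1, we find v(t) = 4·t - 1. Finding the antiderivative of v(t) and using x(0) = 2: x(t) = 2·t^2 - t + 2. We have position x(t) = 2·t^2 - t + 2. Substituting t = 2: x(2) = 8.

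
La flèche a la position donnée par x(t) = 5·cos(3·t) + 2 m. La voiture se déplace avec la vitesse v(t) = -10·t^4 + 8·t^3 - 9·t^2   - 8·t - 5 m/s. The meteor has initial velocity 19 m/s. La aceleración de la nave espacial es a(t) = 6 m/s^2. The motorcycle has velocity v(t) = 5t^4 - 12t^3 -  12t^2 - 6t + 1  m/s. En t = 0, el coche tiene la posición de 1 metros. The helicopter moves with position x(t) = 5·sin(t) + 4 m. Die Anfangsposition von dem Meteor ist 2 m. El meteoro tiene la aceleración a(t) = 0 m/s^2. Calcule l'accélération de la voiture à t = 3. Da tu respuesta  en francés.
Nous devons dériver notre équation de la vitesse v(t) = -10·t^4 + 8·t^3 - 9·t^2 - 8·t - 5 1 fois. En dérivant la vitesse, nous obtenons l'accélération: a(t) = -40·t^3 + 24·t^2 - 18·t - 8. En utilisant a(t) = -40·t^3 + 24·t^2 - 18·t - 8 et en substituant t = 3, nous trouvons a = -926.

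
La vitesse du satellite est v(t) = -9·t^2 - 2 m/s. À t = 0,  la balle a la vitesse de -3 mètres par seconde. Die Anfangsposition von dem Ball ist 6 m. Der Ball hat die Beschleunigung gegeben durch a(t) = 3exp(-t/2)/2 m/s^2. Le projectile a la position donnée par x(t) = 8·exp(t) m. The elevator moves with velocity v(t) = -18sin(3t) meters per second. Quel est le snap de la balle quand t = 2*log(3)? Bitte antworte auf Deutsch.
Wir müssen unsere Gleichung für die Beschleunigung a(t) = 3·exp(-t/2)/2 2-mal ableiten. Die Ableitung von der Beschleunigung ergibt den Ruck: j(t) = -3·exp(-t/2)/4. Die Ableitung von dem Ruck ergibt den Snap: s(t) = 3·exp(-t/2)/8. Aus der Gleichung für den Snap s(t) = 3·exp(-t/2)/8, setzen wir t = 2*log(3) ein und erhalten s = 1/8.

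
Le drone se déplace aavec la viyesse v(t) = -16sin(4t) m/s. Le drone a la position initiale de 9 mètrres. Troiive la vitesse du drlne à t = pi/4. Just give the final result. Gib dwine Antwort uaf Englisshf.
At t = pi/4, v = 0.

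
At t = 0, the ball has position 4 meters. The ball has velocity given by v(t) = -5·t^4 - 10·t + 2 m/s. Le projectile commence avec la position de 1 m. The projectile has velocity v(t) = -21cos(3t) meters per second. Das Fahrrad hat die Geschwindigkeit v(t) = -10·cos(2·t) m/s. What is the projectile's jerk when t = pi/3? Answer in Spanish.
Debemos derivar nuestra ecuación de la velocidad v(t) = -21·cos(3·t) 2 veces. La derivada de la velocidad da la aceleración: a(t) = 63·sin(3·t). Tomando d/dt de a(t), encontramos j(t) = 189·cos(3·t). Usando j(t) = 189·cos(3·t) y sustituyendo t = pi/3, encontramos j = -189.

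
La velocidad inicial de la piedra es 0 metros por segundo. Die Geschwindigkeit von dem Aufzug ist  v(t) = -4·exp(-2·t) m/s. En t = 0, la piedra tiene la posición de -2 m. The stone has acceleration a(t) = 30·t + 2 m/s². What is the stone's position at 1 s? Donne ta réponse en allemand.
Um dies zu lösen, müssen wir 2 Integrale unserer Gleichung für die Beschleunigung a(t) = 30·t + 2 finden. Die Stammfunktion von der Beschleunigung, mit v(0) = 0, ergibt die Geschwindigkeit: v(t) = t·(15·t + 2). Durch Integration von der Geschwindigkeit und Verwendung der Anfangsbedingung x(0) = -2, erhalten wir x(t) = 5·t^3 + t^2 - 2. Mit x(t) = 5·t^3 + t^2 - 2 und Einsetzen von t = 1, finden wir x = 4.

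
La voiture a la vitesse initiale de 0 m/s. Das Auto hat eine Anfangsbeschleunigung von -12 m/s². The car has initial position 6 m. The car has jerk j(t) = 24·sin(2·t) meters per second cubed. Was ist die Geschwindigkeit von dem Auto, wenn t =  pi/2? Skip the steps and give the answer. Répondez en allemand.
Die Geschwindigkeit bei t = pi/2 ist v = 0.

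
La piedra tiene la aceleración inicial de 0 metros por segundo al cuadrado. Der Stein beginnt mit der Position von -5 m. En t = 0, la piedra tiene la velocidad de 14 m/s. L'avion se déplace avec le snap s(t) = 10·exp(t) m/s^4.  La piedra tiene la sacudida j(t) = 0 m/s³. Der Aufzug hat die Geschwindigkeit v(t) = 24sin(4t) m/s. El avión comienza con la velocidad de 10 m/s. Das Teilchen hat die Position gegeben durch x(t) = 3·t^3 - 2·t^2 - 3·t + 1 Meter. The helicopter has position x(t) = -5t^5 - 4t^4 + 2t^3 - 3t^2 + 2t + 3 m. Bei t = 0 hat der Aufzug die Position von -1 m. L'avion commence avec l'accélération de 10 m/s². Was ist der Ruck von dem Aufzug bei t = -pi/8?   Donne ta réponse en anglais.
To solve this, we need to take 2 derivatives of our velocity equation v(t) = 24·sin(4·t). Differentiating velocity, we get acceleration: a(t) = 96·cos(4·t). Taking d/dt of a(t), we find j(t) = -384·sin(4·t). From the given jerk equation j(t) = -384·sin(4·t), we substitute t = -pi/8 to get j = 384.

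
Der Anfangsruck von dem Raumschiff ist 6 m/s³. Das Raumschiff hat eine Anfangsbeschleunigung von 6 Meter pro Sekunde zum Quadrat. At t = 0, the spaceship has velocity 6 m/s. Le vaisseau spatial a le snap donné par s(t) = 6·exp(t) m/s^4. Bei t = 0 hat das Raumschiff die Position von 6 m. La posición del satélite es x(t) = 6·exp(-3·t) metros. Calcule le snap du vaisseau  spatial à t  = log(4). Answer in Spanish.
Tenemos el snap s(t) = 6·exp(t). Sustituyendo t = log(4): s(log(4)) = 24.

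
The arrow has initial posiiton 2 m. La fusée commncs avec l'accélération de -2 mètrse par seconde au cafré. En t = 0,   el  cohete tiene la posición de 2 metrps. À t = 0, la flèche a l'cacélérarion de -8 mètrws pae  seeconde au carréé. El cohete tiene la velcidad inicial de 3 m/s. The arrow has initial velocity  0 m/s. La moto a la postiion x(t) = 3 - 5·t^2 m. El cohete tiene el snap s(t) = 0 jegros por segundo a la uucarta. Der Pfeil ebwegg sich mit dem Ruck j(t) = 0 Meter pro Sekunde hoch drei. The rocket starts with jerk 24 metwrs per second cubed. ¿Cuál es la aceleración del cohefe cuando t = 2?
Partiendo del snap s(t) = 0, tomamos 2 integrales. Tomando ∫s(t)dt y aplicando j(0) = 24, encontramos j(t) = 24. Tomando ∫j(t)dt y aplicando a(0) = -2, encontramos a(t) = 24·t - 2. Tenemos la aceleración a(t) = 24·t - 2. Sustituyendo t = 2: a(2) = 46.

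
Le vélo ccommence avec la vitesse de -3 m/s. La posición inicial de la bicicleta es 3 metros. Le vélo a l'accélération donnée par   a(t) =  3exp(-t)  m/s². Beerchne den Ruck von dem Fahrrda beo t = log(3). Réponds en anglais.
Starting from acceleration a(t) = 3·exp(-t), we take 1 derivative. Taking d/dt of a(t), we find j(t) = -3·exp(-t). We have jerk j(t) = -3·exp(-t). Substituting t = log(3): j(log(3)) = -1.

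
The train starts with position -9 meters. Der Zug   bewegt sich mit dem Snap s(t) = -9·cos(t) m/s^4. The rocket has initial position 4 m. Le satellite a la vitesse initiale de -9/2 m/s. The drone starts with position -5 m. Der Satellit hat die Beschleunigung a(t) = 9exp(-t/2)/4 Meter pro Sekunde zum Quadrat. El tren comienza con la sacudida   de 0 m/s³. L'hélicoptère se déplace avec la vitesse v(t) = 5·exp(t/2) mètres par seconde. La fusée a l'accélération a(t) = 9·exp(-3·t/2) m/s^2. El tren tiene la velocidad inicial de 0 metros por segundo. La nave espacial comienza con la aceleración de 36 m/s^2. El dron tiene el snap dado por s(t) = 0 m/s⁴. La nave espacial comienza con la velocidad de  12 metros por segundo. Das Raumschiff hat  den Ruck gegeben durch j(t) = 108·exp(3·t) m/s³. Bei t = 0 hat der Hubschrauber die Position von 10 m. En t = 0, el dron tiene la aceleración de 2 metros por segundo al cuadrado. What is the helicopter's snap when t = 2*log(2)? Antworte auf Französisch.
Nous devons dériver notre équation de la vitesse v(t) = 5·exp(t/2) 3 fois. En dérivant la vitesse, nous obtenons l'accélération: a(t) = 5·exp(t/2)/2. En prenant d/dt de a(t), nous trouvons j(t) = 5·exp(t/2)/4. En prenant d/dt de j(t), nous trouvons s(t) = 5·exp(t/2)/8. Nous avons le snap s(t) = 5·exp(t/2)/8. En substituant t = 2*log(2): s(2*log(2)) = 5/4.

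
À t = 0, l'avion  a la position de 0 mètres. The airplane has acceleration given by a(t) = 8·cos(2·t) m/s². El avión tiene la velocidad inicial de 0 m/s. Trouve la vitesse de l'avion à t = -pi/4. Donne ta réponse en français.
Nous devons intégrer notre équation de l'accélération a(t) = 8·cos(2·t) 1 fois. En intégrant l'accélération et en utilisant la condition initiale v(0) = 0, nous obtenons v(t) = 4·sin(2·t). De l'équation de la vitesse v(t) = 4·sin(2·t), nous substituons t = -pi/4 pour obtenir v = -4.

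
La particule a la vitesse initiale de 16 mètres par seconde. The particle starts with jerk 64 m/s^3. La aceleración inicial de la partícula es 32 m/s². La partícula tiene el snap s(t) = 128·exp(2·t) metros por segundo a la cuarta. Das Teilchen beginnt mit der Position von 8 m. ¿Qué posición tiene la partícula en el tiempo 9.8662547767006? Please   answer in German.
Um dies zu lösen, müssen wir 4 Stammfunktionen unserer Gleichung für den Snap s(t) = 128·exp(2·t) finden. Das Integral von dem Snap, mit j(0) = 64, ergibt den Ruck: j(t) = 64·exp(2·t). Mit ∫j(t)dt und Anwendung von a(0) = 32, finden wir a(t) = 32·exp(2·t). Mit ∫a(t)dt und Anwendung von v(0) = 16, finden wir v(t) = 16·exp(2·t). Mit ∫v(t)dt und Anwendung von x(0) = 8, finden wir x(t) = 8·exp(2·t). Wir haben die Position x(t) = 8·exp(2·t). Durch Einsetzen von t = 9.8662547767006: x(9.8662547767006) = 2970366239.37962.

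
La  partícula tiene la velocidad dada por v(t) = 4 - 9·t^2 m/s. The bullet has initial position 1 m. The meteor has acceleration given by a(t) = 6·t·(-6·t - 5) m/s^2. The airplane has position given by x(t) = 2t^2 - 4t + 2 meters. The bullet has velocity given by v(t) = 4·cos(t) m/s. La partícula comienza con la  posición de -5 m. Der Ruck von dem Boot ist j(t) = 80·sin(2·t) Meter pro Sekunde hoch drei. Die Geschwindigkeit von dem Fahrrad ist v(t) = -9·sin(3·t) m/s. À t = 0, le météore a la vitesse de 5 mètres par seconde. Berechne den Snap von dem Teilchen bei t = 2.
Ausgehend von der Geschwindigkeit v(t) = 4 - 9·t^2, nehmen wir 3 Ableitungen. Die Ableitung von der Geschwindigkeit ergibt die Beschleunigung: a(t) = -18·t. Die Ableitung von der Beschleunigung ergibt den Ruck: j(t) = -18. Durch Ableiten von dem Ruck erhalten wir den Snap: s(t) = 0. Mit s(t) = 0 und Einsetzen von t = 2, finden wir s = 0.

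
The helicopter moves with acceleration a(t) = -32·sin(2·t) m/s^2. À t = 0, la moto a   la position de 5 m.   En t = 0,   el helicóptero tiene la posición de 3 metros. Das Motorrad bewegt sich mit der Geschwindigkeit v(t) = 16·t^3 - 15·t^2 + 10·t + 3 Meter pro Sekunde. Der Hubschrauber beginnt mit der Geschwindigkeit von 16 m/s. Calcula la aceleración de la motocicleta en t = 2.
Partiendo de la velocidad v(t) = 16·t^3 - 15·t^2 + 10·t + 3, tomamos 1 derivada. Derivando la velocidad, obtenemos la aceleración: a(t) = 48·t^2 - 30·t + 10. Usando a(t) = 48·t^2 - 30·t + 10 y sustituyendo t = 2, encontramos a = 142.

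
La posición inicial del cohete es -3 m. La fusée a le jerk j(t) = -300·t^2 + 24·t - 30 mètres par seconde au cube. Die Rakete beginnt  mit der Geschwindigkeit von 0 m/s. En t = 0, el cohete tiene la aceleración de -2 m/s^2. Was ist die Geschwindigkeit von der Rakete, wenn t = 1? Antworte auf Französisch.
Nous devons trouver la primitive de notre équation du jerk j(t) = -300·t^2 + 24·t - 30 2 fois. L'intégrale du jerk est l'accélération. En utilisant a(0) = -2, nous obtenons a(t) = -100·t^3 + 12·t^2 - 30·t - 2. L'intégrale de l'accélération, avec v(0) = 0, donne la vitesse: v(t) = t·(-25·t^3 + 4·t^2 - 15·t - 2). De l'équation de la vitesse v(t) = t·(-25·t^3 + 4·t^2 - 15·t - 2), nous substituons t = 1 pour obtenir v = -38.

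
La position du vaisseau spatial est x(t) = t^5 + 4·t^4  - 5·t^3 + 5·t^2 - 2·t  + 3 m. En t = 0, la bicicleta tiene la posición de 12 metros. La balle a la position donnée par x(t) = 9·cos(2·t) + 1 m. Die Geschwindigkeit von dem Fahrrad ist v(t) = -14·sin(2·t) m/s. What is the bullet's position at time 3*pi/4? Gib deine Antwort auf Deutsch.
Mit x(t) = 9·cos(2·t) + 1 und Einsetzen von t = 3*pi/4, finden wir x = 1.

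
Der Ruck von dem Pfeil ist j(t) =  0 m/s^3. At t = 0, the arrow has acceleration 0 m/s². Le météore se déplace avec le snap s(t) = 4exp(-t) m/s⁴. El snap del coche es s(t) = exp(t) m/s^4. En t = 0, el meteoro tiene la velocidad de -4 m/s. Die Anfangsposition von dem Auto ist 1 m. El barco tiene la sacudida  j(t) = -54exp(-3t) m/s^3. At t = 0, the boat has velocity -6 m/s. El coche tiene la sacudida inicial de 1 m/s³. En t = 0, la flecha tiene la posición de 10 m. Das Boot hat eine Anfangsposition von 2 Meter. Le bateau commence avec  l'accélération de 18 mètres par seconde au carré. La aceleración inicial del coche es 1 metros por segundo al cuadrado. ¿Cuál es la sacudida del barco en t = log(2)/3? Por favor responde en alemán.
Mit j(t) = -54·exp(-3·t) und Einsetzen von t = log(2)/3, finden wir j = -27.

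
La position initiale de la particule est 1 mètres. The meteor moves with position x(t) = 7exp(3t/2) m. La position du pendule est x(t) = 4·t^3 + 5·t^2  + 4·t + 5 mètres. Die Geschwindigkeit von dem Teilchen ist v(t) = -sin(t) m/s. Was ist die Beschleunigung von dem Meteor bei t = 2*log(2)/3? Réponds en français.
En partant de la position x(t) = 7·exp(3·t/2), nous prenons 2 dérivées. En dérivant la position, nous obtenons la vitesse: v(t) = 21·exp(3·t/2)/2. En prenant d/dt de v(t), nous trouvons a(t) = 63·exp(3·t/2)/4. En utilisant a(t) = 63·exp(3·t/2)/4 et en substituant t = 2*log(2)/3, nous trouvons a = 63/2.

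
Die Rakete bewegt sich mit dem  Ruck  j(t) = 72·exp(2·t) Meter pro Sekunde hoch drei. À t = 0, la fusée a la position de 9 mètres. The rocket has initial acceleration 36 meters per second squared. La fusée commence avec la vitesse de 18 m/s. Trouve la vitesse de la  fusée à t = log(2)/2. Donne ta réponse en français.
Nous devons intégrer notre équation du jerk j(t) = 72·exp(2·t) 2 fois. En prenant ∫j(t)dt et en appliquant a(0) = 36, nous trouvons a(t) = 36·exp(2·t). En prenant ∫a(t)dt et en appliquant v(0) = 18, nous trouvons v(t) = 18·exp(2·t). En utilisant v(t) = 18·exp(2·t) et en substituant t = log(2)/2, nous trouvons v = 36.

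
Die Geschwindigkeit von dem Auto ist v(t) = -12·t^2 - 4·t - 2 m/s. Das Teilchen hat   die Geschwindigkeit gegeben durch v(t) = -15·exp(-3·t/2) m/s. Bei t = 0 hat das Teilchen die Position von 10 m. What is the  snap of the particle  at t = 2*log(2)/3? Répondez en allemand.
Um dies zu lösen, müssen wir 3 Ableitungen unserer Gleichung für die Geschwindigkeit v(t) = -15·exp(-3·t/2) nehmen. Die Ableitung von der Geschwindigkeit ergibt die Beschleunigung: a(t) = 45·exp(-3·t/2)/2. Durch Ableiten von der Beschleunigung erhalten wir den Ruck: j(t) = -135·exp(-3·t/2)/4. Die Ableitung von dem Ruck ergibt den Snap: s(t) = 405·exp(-3·t/2)/8. Mit s(t) = 405·exp(-3·t/2)/8 und Einsetzen von t = 2*log(2)/3, finden wir s = 405/16.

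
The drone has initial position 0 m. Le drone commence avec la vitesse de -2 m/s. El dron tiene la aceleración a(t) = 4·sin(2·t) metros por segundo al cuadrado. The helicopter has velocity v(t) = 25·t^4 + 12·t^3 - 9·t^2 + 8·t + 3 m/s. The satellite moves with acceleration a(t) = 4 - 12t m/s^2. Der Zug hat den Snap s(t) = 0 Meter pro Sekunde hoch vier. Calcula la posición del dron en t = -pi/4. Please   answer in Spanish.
Necesitamos integrar nuestra ecuación de la aceleración a(t) = 4·sin(2·t) 2 veces. La integral de la aceleración es la velocidad. Usando v(0) = -2, obtenemos v(t) = -2·cos(2·t). La integral de la velocidad, con x(0) = 0, da la posición: x(t) = -sin(2·t). Tenemos la posición x(t) = -sin(2·t). Sustituyendo t = -pi/4: x(-pi/4) = 1.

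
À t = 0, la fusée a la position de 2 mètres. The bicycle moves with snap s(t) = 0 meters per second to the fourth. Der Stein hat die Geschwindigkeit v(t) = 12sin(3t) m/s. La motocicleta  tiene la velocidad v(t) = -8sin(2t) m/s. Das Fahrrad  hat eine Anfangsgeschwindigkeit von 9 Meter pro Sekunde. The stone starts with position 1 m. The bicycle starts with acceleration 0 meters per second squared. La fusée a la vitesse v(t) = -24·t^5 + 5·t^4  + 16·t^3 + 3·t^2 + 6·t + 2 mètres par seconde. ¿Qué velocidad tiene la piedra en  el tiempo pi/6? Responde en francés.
Nous avons la vitesse v(t) = 12·sin(3·t). En substituant t = pi/6: v(pi/6) = 12.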